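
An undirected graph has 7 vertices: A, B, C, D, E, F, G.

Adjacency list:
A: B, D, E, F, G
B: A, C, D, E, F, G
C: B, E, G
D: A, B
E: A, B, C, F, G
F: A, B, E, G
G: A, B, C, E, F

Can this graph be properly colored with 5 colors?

The chromatic number is 5. A, B, E, F, G form a clique, so at least 5 colors are needed.
5 colors suffice: color 1 → {B}; color 2 → {D, G}; color 3 → {E}; color 4 → {A, C}; color 5 → {F}.
That is already a proper 5-coloring.

Yes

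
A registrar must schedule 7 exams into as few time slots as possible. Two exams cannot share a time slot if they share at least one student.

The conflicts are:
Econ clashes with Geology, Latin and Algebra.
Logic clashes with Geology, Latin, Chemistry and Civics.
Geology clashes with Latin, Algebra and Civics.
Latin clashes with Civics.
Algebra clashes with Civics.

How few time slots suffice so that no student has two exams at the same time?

4

Logic, Geology, Latin, Civics pairwise conflict, so at least 4 time slots are needed.
4 time slots suffice: Econ=3, Logic=2, Geology=1, Latin=4, Algebra=2, Chemistry=1, Civics=3. Each listed conflict is separated.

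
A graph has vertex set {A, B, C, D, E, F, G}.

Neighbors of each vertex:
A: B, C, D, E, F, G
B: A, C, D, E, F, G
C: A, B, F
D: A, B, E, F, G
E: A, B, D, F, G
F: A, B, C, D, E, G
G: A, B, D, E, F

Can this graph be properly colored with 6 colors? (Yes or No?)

Yes

The chromatic number is 6. A, B, D, E, F, G are mutually adjacent (a clique of size 6), so at least 6 colors are needed.
One proper 6-coloring: A=1, B=2, C=4, D=6, E=5, F=3, G=4.
That is already a proper 6-coloring.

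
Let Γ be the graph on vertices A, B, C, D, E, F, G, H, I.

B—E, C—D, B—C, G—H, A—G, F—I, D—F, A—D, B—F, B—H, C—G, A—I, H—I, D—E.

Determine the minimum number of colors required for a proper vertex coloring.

C and D are adjacent, so at least 2 colors are needed.
2 colors suffice: color red → {B, D, G, I}; color blue → {A, C, E, F, H}. Each edge has distinct colors on its endpoints.

2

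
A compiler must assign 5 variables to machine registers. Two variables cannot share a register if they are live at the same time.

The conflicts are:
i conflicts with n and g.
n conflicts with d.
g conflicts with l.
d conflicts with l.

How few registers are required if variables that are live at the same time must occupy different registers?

3

The cycle d-l-g-i-n-d has odd length 5, so it cannot be 2-colored; at least 3 registers are needed.
Using 3 registers: i=2, n=3, g=1, d=1, l=2. Each listed conflict is separated.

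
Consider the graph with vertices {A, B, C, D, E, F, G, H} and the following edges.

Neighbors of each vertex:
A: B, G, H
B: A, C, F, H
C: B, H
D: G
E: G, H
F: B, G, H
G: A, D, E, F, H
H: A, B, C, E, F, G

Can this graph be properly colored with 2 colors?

No

F, G, H are pairwise adjacent, so at least 3 colors are needed.
So 2 colors are not enough.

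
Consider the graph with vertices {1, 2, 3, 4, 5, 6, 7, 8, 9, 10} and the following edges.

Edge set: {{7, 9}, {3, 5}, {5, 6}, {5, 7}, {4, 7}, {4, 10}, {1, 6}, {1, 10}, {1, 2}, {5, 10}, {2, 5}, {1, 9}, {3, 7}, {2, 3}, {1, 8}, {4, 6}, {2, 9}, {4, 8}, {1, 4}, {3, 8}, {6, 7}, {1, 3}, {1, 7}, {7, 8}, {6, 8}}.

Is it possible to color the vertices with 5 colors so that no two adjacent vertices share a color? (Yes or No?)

The chromatic number is 5. 1, 4, 6, 7, 8 are mutually adjacent (a clique of size 5), so at least 5 colors are needed.
One proper 5-coloring: 1=red, 2=blue, 3=yellow, 4=purple, 5=red, 6=yellow, 7=blue, 8=green, 9=green, 10=blue.
That is already a proper 5-coloring.

Yes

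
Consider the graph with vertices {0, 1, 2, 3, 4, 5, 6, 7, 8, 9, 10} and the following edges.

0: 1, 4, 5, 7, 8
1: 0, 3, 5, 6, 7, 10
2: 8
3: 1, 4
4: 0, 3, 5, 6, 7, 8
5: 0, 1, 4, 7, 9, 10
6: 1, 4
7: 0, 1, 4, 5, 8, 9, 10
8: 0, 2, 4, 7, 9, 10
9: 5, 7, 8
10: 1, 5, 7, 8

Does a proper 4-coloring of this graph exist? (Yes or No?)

The chromatic number is 4. 0, 1, 5, 7 form a clique, so at least 4 colors are needed.
4 colors suffice: color red → {2, 3, 6, 7}; color blue → {1, 4, 9}; color green → {5, 8}; color yellow → {0, 10}.
That is already a proper 4-coloring.

Yes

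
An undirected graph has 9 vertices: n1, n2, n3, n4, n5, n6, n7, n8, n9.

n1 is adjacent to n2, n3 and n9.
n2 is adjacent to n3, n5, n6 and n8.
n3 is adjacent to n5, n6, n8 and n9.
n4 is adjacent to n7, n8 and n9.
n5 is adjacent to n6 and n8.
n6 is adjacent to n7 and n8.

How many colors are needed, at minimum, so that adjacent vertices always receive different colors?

5

n2, n3, n5, n6, n8 are pairwise adjacent (a clique of size 5), so at least 5 colors are needed.
5 colors suffice: n1=3, n2=2, n3=1, n4=1, n5=5, n6=3, n7=2, n8=4, n9=2. Each edge has distinct colors on its endpoints.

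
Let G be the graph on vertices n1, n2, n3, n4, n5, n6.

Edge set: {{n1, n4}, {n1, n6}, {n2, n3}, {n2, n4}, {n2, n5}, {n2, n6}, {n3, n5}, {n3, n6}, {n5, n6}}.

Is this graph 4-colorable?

The chromatic number is 4. n2, n3, n5, n6 form a clique, so at least 4 colors are needed.
4 colors suffice: color red → {n1, n2}; color blue → {n4, n6}; color green → {n3}; color yellow → {n5}.
That is already a proper 4-coloring.

Yes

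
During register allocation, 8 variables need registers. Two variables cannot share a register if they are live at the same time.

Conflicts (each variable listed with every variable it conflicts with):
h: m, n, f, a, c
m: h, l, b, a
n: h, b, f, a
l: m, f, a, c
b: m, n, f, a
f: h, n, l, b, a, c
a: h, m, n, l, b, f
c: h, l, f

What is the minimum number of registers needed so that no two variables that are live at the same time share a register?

4

h, n, f, a pairwise conflict, so at least 4 registers are needed.
4 registers suffice: h=3, m=2, n=4, l=3, b=3, f=2, a=1, c=1. No two conflicting variables share a register.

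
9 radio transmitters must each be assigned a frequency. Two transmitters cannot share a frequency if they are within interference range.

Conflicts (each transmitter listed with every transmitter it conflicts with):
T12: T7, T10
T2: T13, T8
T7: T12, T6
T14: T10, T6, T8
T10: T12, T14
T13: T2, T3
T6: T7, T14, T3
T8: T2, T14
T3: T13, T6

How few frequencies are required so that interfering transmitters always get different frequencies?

The cycle T12-T10-T14-T6-T7-T12 has odd length 5, so it cannot be 2-colored; at least 3 frequencies are needed.
3 frequencies suffice: frequency 1 → {T2, T7, T14, T3}; frequency 2 → {T10, T13, T6, T8}; frequency 3 → {T12}. Each listed conflict is separated.

3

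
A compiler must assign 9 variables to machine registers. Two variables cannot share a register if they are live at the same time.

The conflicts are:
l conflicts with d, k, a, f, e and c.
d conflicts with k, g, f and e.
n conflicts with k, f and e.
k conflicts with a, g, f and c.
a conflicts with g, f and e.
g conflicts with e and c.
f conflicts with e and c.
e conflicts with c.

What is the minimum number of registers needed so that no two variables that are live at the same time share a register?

4

l, a, f, e pairwise conflict, so at least 4 registers are needed.
Using 4 registers: l=3, d=4, n=3, k=1, a=4, g=2, f=2, e=1, c=4. Each listed conflict is separated.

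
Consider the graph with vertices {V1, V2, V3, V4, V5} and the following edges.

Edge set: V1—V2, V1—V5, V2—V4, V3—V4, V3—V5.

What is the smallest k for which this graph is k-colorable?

The cycle V1-V5-V3-V4-V2-V1 has odd length 5, so it cannot be 2-colored; at least 3 colors are needed.
3 colors suffice: color R → {V2, V3}; color B → {V4, V5}; color G → {V1}. Every edge joins two different colors.

3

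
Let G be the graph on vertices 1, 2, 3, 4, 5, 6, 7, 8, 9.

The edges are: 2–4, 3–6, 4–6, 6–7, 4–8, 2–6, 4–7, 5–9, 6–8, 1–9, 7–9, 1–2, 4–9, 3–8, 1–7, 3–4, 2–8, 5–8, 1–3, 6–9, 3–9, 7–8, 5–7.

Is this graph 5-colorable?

Yes

The chromatic number is 4. 3, 4, 6, 8 are mutually adjacent (a clique of size 4), so at least 4 colors are needed.
4 colors suffice: color a → {8, 9}; color b → {1, 5, 6}; color c → {2, 3, 7}; color d → {4}.
Since 5 ≥ 4, a proper 5-coloring certainly exists.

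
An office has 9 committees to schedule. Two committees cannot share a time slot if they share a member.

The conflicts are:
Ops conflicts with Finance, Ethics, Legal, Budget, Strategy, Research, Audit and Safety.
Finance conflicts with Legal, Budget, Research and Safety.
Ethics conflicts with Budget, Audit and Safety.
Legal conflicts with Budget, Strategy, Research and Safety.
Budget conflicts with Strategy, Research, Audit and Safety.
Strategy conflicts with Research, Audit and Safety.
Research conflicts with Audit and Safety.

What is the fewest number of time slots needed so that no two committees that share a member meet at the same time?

6

Ops, Legal, Budget, Strategy, Research, Safety are mutually in conflict, so at least 6 time slots are needed.
6 time slots suffice: time slot 1 → {Budget}; time slot 2 → {Ops}; time slot 3 → {Audit, Safety}; time slot 4 → {Ethics, Research}; time slot 5 → {Finance, Strategy}; time slot 6 → {Legal}. No two conflicting committees share a time slot.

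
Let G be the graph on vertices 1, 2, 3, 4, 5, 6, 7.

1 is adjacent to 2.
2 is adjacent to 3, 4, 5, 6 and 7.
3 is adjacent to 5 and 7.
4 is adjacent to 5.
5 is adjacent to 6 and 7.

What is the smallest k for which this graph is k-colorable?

4

2, 3, 5, 7 are pairwise adjacent (a clique of size 4), so at least 4 colors are needed.
One proper 4-coloring: 1=blue, 2=red, 3=yellow, 4=green, 5=blue, 6=green, 7=green. No two adjacent vertices share a color.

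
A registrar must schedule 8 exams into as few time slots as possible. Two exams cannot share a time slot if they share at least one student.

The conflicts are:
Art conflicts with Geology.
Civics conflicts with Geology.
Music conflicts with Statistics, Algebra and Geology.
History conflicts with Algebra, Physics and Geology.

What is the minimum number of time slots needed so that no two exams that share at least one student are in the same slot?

2

History and Algebra conflict, so at least 2 time slots are needed.
2 time slots suffice: time slot 1 → {Statistics, Algebra, Physics, Geology}; time slot 2 → {Art, Civics, Music, History}. Each listed conflict is separated.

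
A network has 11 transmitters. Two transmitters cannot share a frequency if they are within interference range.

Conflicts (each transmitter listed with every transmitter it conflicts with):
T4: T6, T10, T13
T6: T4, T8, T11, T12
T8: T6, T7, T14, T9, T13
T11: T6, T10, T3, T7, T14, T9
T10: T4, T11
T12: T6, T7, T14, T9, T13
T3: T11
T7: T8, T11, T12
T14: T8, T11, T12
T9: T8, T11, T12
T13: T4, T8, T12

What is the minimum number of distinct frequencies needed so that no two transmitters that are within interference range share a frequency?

2

T4 and T13 conflict, so at least 2 frequencies are needed.
Using 2 frequencies: T4=1, T6=2, T8=1, T11=1, T10=2, T12=1, T3=2, T7=2, T14=2, T9=2, T13=2. No two conflicting transmitters share a frequency.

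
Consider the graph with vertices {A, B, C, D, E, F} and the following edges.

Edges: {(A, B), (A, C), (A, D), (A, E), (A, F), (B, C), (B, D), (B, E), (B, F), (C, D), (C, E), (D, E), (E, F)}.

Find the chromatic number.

5

A, B, C, D, E are mutually adjacent (a clique of size 5), so at least 5 colors are needed.
5 colors suffice: A=3, B=1, C=5, D=4, E=2, F=4. Every edge joins two different colors.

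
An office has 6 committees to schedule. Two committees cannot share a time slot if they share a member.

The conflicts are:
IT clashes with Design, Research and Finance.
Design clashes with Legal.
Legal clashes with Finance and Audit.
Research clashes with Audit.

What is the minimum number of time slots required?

3

The cycle IT-Research-Audit-Legal-Finance-IT has odd length 5, so it cannot be 2-colored; at least 3 time slots are needed.
3 time slots suffice: IT=1, Design=2, Legal=1, Research=3, Finance=2, Audit=2. Every pair that conflicts lands in different time slots.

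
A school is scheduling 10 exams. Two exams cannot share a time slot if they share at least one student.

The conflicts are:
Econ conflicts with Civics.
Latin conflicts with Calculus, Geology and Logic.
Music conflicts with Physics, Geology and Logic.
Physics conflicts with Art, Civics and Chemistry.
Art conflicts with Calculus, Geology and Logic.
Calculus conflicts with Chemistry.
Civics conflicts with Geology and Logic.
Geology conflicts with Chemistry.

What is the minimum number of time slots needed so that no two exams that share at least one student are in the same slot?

Geology and Chemistry conflict, so at least 2 time slots are needed.
2 time slots suffice: time slot 1 → {Econ, Physics, Calculus, Geology, Logic}; time slot 2 → {Latin, Music, Art, Civics, Chemistry}. Every pair that conflicts lands in different time slots.

2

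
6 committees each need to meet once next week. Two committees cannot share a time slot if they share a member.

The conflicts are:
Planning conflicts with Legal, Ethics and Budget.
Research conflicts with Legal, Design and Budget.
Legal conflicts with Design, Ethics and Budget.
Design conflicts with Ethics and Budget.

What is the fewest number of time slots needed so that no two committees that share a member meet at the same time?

Research, Legal, Design, Budget pairwise conflict, so at least 4 time slots are needed.
A valid assignment using 4 time slots: Planning=3, Research=4, Legal=1, Design=3, Ethics=2, Budget=2. Every pair that conflicts lands in different time slots.

4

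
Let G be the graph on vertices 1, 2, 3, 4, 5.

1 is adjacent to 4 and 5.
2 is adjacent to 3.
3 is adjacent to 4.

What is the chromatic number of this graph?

2

1 and 5 are adjacent, so at least 2 colors are needed.
2 colors suffice: color red → {2, 4, 5}; color blue → {1, 3}. No two adjacent vertices share a color.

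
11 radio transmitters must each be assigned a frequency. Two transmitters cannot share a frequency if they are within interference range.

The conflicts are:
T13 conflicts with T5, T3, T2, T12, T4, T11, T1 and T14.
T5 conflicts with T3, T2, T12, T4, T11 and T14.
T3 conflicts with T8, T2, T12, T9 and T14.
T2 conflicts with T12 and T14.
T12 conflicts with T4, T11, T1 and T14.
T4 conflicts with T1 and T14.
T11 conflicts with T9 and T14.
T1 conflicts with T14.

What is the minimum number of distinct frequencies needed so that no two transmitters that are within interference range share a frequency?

T13, T5, T3, T2, T12, T14 pairwise conflict, so at least 6 frequencies are needed.
6 frequencies suffice: frequency 1 → {T13, T8, T9}; frequency 2 → {T12}; frequency 3 → {T14}; frequency 4 → {T5, T1}; frequency 5 → {T3, T4, T11}; frequency 6 → {T2}. Each listed conflict is separated.

6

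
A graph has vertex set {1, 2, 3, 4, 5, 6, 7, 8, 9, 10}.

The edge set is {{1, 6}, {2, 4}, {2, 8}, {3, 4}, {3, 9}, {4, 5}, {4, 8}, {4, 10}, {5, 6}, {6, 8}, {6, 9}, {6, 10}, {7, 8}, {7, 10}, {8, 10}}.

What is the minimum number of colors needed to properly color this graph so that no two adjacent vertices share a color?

3

2, 4, 8 are mutually adjacent, so at least 3 colors are needed.
A valid assignment using 3 colors: 1=red, 2=green, 3=green, 4=blue, 5=red, 6=blue, 7=blue, 8=red, 9=red, 10=green. No two adjacent vertices share a color.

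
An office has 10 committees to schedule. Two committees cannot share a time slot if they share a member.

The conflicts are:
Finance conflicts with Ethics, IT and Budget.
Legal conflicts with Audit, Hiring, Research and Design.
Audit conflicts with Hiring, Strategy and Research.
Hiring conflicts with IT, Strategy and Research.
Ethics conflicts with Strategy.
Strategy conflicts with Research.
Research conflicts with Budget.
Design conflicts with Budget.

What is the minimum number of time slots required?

4

Legal, Audit, Hiring, Research are mutually in conflict, so at least 4 time slots are needed.
4 time slots suffice: time slot 1 → {Finance, Research, Design}; time slot 2 → {Hiring, Ethics, Budget}; time slot 3 → {Audit, IT}; time slot 4 → {Legal, Strategy}. Every pair that conflicts lands in different time slots.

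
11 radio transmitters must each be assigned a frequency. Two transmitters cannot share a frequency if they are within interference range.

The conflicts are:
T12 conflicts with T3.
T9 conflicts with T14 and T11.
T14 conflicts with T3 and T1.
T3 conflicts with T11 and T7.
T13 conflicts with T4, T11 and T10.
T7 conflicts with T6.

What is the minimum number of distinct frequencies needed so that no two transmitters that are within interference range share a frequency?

2

T13 and T10 conflict, so at least 2 frequencies are needed.
2 frequencies suffice: T12=2, T9=1, T14=2, T3=1, T13=1, T4=2, T11=2, T7=2, T10=2, T1=1, T6=1. Each listed conflict is separated.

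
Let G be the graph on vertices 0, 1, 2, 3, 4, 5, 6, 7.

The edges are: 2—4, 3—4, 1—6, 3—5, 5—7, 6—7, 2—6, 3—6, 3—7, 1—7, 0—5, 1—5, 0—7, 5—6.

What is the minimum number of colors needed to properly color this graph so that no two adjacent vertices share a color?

4

3, 5, 6, 7 are pairwise adjacent (a clique of size 4), so at least 4 colors are needed.
One proper 4-coloring: 0=c, 1=d, 2=b, 3=d, 4=a, 5=b, 6=c, 7=a. No two adjacent vertices share a color.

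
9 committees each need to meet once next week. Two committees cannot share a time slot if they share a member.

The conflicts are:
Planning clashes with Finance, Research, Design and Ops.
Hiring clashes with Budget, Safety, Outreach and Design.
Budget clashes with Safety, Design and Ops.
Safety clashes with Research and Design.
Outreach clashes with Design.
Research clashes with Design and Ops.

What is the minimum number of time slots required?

4

Hiring, Budget, Safety, Design are mutually in conflict, so at least 4 time slots are needed.
4 time slots suffice: time slot 1 → {Finance, Design, Ops}; time slot 2 → {Budget, Outreach, Research}; time slot 3 → {Planning, Hiring}; time slot 4 → {Safety}. Each listed conflict is separated.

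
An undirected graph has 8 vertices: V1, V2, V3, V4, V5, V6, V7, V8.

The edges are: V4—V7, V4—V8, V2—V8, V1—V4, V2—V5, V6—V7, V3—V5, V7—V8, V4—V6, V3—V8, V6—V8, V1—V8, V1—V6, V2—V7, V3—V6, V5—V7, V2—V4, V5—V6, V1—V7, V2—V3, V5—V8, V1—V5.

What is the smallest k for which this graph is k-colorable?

V1, V5, V6, V7, V8 form a clique, so at least 5 colors are needed.
A valid assignment using 5 colors: V1=P, V2=G, V3=Y, V4=B, V5=B, V6=G, V7=Y, V8=R. No two adjacent vertices share a color.

5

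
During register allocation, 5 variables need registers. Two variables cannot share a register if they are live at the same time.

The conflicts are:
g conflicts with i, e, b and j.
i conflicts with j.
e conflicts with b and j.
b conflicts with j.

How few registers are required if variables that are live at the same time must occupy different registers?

4

g, e, b, j pairwise conflict, so at least 4 registers are needed.
A valid assignment using 4 registers: g=1, i=3, e=3, b=4, j=2. Each listed conflict is separated.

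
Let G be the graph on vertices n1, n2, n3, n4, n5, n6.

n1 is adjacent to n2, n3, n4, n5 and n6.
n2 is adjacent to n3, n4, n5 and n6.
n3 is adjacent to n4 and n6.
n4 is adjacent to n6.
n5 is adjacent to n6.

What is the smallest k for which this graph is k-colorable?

n1, n2, n3, n4, n6 are pairwise adjacent (a clique of size 5), so at least 5 colors are needed.
5 colors suffice: color 1 → {n6}; color 2 → {n2}; color 3 → {n1}; color 4 → {n4, n5}; color 5 → {n3}. No two adjacent vertices share a color.

5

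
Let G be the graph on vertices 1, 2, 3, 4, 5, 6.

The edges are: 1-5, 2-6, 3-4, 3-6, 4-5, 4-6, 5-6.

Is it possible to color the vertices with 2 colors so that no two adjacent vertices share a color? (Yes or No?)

3, 4, 6 form a triangle, so at least 3 colors are needed.
So 2 colors are not enough.

No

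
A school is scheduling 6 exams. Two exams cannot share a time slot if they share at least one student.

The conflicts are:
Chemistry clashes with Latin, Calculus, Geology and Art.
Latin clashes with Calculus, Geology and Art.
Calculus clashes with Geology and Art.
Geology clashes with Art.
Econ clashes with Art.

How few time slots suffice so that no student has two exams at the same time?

Chemistry, Latin, Calculus, Geology, Art pairwise conflict, so at least 5 time slots are needed.
Using 5 time slots: Chemistry=3, Latin=2, Calculus=5, Geology=4, Econ=2, Art=1. No two conflicting exams share a time slot.

5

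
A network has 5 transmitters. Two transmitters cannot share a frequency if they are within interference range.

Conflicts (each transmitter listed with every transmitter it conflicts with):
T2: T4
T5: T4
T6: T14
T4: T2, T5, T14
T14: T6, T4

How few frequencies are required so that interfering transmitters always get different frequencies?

T5 and T4 conflict, so at least 2 frequencies are needed.
Using 2 frequencies: T2=2, T5=2, T6=1, T4=1, T14=2. No two conflicting transmitters share a frequency.

2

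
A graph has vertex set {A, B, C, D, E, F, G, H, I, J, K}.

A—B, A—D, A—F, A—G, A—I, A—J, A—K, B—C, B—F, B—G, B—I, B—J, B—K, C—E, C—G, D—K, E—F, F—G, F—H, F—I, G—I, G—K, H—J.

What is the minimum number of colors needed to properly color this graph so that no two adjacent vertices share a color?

5

A, B, F, G, I are pairwise adjacent (a clique of size 5), so at least 5 colors are needed.
5 colors suffice: color 1 → {B, D, E, H}; color 2 → {A, C}; color 3 → {F, J, K}; color 4 → {G}; color 5 → {I}. Every edge joins two different colors.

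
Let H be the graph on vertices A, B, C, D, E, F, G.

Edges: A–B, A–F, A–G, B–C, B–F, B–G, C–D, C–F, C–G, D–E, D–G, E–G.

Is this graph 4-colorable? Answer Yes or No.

The chromatic number is 3. C, D, G are mutually adjacent, so at least 3 colors are needed.
3 colors suffice: color 1 → {F, G}; color 2 → {A, C, E}; color 3 → {B, D}.
Since 4 ≥ 3, a proper 4-coloring certainly exists.

Yes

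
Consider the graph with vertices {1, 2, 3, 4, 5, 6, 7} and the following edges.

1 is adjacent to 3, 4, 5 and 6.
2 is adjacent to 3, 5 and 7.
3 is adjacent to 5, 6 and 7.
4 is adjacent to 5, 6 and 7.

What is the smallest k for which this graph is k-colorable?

3

2, 3, 7 form a triangle, so at least 3 colors are needed.
3 colors suffice: color red → {3, 4}; color blue → {5, 6, 7}; color green → {1, 2}. No two adjacent vertices share a color.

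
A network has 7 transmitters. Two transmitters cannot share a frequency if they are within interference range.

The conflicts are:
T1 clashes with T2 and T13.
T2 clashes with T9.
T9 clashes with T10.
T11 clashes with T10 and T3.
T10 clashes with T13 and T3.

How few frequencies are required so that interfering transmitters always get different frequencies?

T11, T10, T3 all conflict with each other, so at least 3 frequencies are needed.
3 frequencies suffice: frequency 1 → {T2, T10}; frequency 2 → {T9, T11, T13}; frequency 3 → {T1, T3}. Each listed conflict is separated.

3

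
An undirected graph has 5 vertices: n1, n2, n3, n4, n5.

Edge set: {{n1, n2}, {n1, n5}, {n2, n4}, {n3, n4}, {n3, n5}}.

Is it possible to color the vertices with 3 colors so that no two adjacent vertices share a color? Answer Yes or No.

The chromatic number is 3. The cycle n2-n4-n3-n5-n1-n2 has odd length 5, so it cannot be 2-colored; at least 3 colors are needed.
3 colors suffice: n1=3, n2=1, n3=1, n4=2, n5=2.
That is already a proper 3-coloring.

Yes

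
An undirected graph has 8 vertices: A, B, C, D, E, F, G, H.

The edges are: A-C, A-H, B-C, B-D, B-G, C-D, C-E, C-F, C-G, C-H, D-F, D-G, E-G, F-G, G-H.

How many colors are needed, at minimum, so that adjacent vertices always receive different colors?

C, D, F, G are mutually adjacent (a clique of size 4), so at least 4 colors are needed.
One proper 4-coloring: A=2, B=4, C=1, D=3, E=3, F=4, G=2, H=3. Each edge has distinct colors on its endpoints.

4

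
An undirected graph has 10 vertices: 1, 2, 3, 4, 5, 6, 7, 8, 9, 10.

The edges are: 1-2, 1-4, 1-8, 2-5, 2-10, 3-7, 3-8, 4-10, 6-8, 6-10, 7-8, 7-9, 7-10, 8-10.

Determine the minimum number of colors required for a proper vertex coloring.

6, 8, 10 are pairwise adjacent, so at least 3 colors are needed.
3 colors suffice: color a → {2, 4, 8, 9}; color b → {1, 3, 5, 10}; color c → {6, 7}. No two adjacent vertices share a color.

3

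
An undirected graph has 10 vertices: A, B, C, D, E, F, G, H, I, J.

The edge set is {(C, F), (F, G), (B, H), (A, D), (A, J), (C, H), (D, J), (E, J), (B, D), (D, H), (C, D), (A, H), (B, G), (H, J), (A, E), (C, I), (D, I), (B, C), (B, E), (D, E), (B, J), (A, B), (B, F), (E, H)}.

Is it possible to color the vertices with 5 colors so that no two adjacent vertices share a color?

No

A, B, D, E, H, J form a clique, so at least 6 colors are needed.
So 5 colors are not enough.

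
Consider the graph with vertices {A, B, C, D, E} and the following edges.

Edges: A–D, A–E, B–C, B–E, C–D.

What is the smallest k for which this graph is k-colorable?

3

The cycle E-A-D-C-B-E has odd length 5, so it cannot be 2-colored; at least 3 colors are needed.
One proper 3-coloring: A=2, B=3, C=2, D=1, E=1. Every edge joins two different colors.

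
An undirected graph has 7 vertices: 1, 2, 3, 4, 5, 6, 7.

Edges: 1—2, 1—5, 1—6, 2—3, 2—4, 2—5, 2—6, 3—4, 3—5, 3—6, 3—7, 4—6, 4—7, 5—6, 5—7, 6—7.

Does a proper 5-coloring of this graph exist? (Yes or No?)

Yes

The chromatic number is 4. 3, 4, 6, 7 form a clique, so at least 4 colors are needed.
4 colors suffice: color a → {6}; color b → {1, 3}; color c → {2, 7}; color d → {4, 5}.
Since 5 ≥ 4, a proper 5-coloring certainly exists.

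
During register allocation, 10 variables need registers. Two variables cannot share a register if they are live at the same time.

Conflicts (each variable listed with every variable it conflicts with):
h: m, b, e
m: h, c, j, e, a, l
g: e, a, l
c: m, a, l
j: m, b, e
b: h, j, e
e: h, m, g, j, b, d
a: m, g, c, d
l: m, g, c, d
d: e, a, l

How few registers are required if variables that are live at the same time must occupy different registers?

m, c, a pairwise conflict, so at least 3 registers are needed.
3 registers suffice: register 1 → {m, g, b, d}; register 2 → {e, a, l}; register 3 → {h, c, j}. Each listed conflict is separated.

3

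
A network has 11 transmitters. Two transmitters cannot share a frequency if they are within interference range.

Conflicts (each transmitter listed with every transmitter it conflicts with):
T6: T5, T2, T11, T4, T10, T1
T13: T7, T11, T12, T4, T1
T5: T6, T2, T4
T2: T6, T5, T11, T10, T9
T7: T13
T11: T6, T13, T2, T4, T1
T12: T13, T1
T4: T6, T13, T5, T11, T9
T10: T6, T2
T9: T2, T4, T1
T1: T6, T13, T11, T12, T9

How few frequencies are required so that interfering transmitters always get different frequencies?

T6, T2, T10 all conflict with each other, so at least 3 frequencies are needed.
3 frequencies suffice: frequency 1 → {T6, T13, T9}; frequency 2 → {T2, T7, T4, T1}; frequency 3 → {T5, T11, T12, T10}. Each listed conflict is separated.

3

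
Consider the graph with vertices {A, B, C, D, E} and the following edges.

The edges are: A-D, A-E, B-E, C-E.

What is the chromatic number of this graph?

B and E are adjacent, so at least 2 colors are needed.
2 colors suffice: color 1 → {D, E}; color 2 → {A, B, C}. No two adjacent vertices share a color.

2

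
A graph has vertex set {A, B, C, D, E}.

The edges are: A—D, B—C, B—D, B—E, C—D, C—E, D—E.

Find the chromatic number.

4

B, C, D, E are pairwise adjacent (a clique of size 4), so at least 4 colors are needed.
4 colors suffice: A=blue, B=blue, C=green, D=red, E=yellow. Every edge joins two different colors.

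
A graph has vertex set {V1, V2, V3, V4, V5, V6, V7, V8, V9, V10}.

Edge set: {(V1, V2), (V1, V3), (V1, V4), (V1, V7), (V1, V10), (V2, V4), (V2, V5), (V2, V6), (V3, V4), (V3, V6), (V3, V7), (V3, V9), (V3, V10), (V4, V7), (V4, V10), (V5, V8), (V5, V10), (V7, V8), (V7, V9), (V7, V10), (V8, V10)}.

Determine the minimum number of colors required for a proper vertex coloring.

5

V1, V3, V4, V7, V10 are mutually adjacent (a clique of size 5), so at least 5 colors are needed.
5 colors suffice: color 1 → {V2, V7}; color 2 → {V6, V9, V10}; color 3 → {V3, V8}; color 4 → {V1, V5}; color 5 → {V4}. Every edge joins two different colors.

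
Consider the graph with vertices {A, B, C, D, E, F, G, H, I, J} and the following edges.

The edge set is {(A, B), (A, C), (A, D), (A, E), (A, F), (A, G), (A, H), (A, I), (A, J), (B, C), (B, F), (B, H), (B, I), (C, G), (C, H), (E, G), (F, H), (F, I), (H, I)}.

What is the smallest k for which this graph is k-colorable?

A, B, F, H, I are mutually adjacent (a clique of size 5), so at least 5 colors are needed.
5 colors suffice: A=red, B=green, C=yellow, D=blue, E=green, F=yellow, G=blue, H=blue, I=purple, J=blue. No two adjacent vertices share a color.

5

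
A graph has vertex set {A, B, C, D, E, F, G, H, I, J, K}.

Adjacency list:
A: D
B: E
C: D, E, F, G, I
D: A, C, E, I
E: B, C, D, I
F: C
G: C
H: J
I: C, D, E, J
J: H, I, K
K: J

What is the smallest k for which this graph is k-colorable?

C, D, E, I are mutually adjacent (a clique of size 4), so at least 4 colors are needed.
4 colors suffice: color 1 → {A, B, C, J}; color 2 → {E, F, G, H, K}; color 3 → {I}; color 4 → {D}. Every edge joins two different colors.

4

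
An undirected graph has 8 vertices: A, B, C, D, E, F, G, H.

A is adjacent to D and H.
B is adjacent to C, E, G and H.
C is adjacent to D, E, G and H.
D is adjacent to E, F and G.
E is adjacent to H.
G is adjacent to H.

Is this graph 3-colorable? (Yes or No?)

B, C, E, H form a clique, so at least 4 colors are needed.
So 3 colors are not enough.

No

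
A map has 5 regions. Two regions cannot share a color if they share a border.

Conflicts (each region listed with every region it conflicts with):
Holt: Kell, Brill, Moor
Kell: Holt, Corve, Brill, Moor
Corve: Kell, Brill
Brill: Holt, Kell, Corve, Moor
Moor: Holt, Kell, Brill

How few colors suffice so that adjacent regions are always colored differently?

Holt, Kell, Brill, Moor pairwise conflict, so at least 4 colors are needed.
4 colors suffice: color 1 → {Kell}; color 2 → {Brill}; color 3 → {Corve, Moor}; color 4 → {Holt}. Each listed conflict is separated.

4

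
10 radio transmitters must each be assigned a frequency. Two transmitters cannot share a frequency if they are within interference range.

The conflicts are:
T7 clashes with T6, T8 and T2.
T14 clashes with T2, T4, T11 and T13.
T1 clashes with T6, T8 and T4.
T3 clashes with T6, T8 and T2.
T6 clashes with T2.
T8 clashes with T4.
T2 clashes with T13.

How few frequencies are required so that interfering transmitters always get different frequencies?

T14, T2, T13 pairwise conflict, so at least 3 frequencies are needed.
3 frequencies suffice: frequency 1 → {T2, T4, T11}; frequency 2 → {T14, T6, T8}; frequency 3 → {T7, T1, T3, T13}. Every pair that conflicts lands in different frequencies.

3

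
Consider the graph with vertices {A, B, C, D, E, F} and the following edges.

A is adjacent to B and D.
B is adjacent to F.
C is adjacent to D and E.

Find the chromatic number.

C and E are adjacent, so at least 2 colors are needed.
2 colors suffice: color 1 → {B, D, E}; color 2 → {A, C, F}. Each edge has distinct colors on its endpoints.

2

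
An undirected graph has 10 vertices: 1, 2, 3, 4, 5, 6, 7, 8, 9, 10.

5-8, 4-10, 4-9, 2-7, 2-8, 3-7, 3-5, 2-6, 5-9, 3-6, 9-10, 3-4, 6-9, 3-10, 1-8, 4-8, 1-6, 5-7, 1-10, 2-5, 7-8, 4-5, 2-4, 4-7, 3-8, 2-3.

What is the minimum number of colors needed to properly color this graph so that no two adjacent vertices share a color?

2, 3, 4, 5, 7, 8 form a clique, so at least 6 colors are needed.
6 colors suffice: color red → {4, 6}; color blue → {1, 3, 9}; color green → {8, 10}; color yellow → {2}; color purple → {5}; color orange → {7}. Each edge has distinct colors on its endpoints.

6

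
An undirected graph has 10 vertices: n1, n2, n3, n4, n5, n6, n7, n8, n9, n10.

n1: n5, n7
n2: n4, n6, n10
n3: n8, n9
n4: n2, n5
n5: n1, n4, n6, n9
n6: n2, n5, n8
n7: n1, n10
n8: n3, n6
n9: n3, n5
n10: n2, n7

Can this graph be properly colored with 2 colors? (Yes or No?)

No

The cycle n8-n6-n5-n9-n3-n8 has odd length 5, so it cannot be 2-colored; at least 3 colors are needed.
So 2 colors are not enough.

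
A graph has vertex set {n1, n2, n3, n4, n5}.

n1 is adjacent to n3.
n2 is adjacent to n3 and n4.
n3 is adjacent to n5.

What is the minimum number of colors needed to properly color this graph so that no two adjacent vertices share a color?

2

n1 and n3 are adjacent, so at least 2 colors are needed.
One proper 2-coloring: n1=blue, n2=blue, n3=red, n4=red, n5=blue. Every edge joins two different colors.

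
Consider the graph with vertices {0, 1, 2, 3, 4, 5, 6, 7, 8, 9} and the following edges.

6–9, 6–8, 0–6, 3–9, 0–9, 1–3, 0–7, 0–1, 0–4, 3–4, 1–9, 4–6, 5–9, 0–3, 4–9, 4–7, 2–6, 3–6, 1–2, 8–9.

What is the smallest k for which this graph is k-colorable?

0, 3, 4, 6, 9 form a clique, so at least 5 colors are needed.
5 colors suffice: color a → {2, 7, 9}; color b → {1, 5, 6}; color c → {0, 8}; color d → {4}; color e → {3}. No two adjacent vertices share a color.

5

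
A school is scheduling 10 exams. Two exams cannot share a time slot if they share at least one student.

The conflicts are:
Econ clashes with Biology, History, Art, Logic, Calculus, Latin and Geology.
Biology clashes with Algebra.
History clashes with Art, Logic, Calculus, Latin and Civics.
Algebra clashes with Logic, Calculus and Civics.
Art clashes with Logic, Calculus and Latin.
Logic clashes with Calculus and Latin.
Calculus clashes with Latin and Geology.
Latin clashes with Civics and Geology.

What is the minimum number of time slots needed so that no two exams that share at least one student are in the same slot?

6

Econ, History, Art, Logic, Calculus, Latin are mutually in conflict, so at least 6 time slots are needed.
Using 6 time slots: Econ=2, Biology=1, History=5, Algebra=2, Art=6, Logic=4, Calculus=1, Latin=3, Civics=1, Geology=4. No two conflicting exams share a time slot.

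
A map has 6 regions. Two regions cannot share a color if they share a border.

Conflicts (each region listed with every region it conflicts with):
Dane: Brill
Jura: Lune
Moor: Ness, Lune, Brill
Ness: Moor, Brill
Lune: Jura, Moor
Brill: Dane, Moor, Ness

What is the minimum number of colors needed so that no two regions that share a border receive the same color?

3

Moor, Ness, Brill pairwise conflict, so at least 3 colors are needed.
3 colors suffice: color 1 → {Lune, Brill}; color 2 → {Dane, Jura, Moor}; color 3 → {Ness}. Every pair that conflicts lands in different colors.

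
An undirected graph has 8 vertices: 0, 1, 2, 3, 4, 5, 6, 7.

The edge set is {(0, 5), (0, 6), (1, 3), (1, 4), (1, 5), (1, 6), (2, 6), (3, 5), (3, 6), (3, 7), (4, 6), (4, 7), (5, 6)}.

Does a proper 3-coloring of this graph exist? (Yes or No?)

No

1, 3, 5, 6 form a clique, so at least 4 colors are needed.
So 3 colors are not enough.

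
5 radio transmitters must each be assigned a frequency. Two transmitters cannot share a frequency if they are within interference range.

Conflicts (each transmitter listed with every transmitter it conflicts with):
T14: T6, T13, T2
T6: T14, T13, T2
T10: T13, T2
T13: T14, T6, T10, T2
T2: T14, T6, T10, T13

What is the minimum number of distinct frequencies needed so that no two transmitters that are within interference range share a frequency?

4

T14, T6, T13, T2 all conflict with each other, so at least 4 frequencies are needed.
4 frequencies suffice: frequency 1 → {T13}; frequency 2 → {T2}; frequency 3 → {T6, T10}; frequency 4 → {T14}. Each listed conflict is separated.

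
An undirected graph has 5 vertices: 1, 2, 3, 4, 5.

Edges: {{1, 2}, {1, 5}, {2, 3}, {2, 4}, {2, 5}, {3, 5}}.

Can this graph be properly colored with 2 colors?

1, 2, 5 are pairwise adjacent, so at least 3 colors are needed.
So 2 colors are not enough.

No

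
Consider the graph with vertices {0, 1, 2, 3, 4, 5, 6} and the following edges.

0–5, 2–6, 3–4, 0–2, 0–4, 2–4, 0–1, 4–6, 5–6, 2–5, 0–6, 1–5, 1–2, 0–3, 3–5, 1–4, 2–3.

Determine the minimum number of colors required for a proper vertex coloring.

0, 1, 2, 5 are mutually adjacent (a clique of size 4), so at least 4 colors are needed.
One proper 4-coloring: 0=red, 1=yellow, 2=blue, 3=yellow, 4=green, 5=green, 6=yellow. Every edge joins two different colors.

4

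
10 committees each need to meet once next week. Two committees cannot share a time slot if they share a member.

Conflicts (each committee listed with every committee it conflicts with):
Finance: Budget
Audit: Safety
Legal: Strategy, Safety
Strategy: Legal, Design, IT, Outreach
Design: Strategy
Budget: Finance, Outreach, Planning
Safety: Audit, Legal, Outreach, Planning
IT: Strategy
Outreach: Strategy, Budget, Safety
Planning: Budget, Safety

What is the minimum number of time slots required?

2

Finance and Budget conflict, so at least 2 time slots are needed.
2 time slots suffice: time slot 1 → {Strategy, Budget, Safety}; time slot 2 → {Finance, Audit, Legal, Design, IT, Outreach, Planning}. No two conflicting committees share a time slot.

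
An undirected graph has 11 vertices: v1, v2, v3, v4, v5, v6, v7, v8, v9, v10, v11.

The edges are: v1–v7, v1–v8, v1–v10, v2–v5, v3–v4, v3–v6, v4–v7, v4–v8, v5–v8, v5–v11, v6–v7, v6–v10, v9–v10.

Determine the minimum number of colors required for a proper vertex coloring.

v4 and v7 are adjacent, so at least 2 colors are needed.
A valid assignment using 2 colors: v1=2, v2=1, v3=1, v4=2, v5=2, v6=2, v7=1, v8=1, v9=2, v10=1, v11=1. Every edge joins two different colors.

2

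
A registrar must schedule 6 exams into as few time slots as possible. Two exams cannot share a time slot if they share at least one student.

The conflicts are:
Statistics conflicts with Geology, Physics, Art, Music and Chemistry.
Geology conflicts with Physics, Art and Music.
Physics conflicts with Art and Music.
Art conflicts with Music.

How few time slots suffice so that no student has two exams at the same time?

Statistics, Geology, Physics, Art, Music are mutually in conflict, so at least 5 time slots are needed.
5 time slots suffice: time slot 1 → {Statistics}; time slot 2 → {Music, Chemistry}; time slot 3 → {Art}; time slot 4 → {Physics}; time slot 5 → {Geology}. Every pair that conflicts lands in different time slots.

5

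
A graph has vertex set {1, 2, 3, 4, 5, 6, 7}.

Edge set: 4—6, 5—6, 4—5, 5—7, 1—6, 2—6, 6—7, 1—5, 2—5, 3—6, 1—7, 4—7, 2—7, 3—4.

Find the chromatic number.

2, 5, 6, 7 form a clique, so at least 4 colors are needed.
4 colors suffice: color a → {6}; color b → {3, 7}; color c → {5}; color d → {1, 2, 4}. Each edge has distinct colors on its endpoints.

4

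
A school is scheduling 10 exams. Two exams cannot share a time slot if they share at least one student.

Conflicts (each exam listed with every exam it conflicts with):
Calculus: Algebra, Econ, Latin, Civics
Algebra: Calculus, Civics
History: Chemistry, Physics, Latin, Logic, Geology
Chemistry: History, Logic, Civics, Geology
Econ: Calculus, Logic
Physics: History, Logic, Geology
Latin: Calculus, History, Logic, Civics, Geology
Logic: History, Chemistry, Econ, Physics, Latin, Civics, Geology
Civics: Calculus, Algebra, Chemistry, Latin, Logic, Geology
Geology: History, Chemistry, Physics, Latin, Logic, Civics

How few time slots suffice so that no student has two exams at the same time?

History, Chemistry, Logic, Geology pairwise conflict, so at least 4 time slots are needed.
Using 4 time slots: Calculus=1, Algebra=3, History=2, Chemistry=4, Econ=2, Physics=4, Latin=4, Logic=1, Civics=2, Geology=3. No two conflicting exams share a time slot.

4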